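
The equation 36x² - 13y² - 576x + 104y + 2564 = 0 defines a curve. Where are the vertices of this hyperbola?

36(x² - 16x) -13(y² - 8y) = -2564
Completing the square gives 36(x - 8)² -13(y - 4)² = -2564 + 2304 - 208 = -468.
Divide through by -468 to get (y - 4)²/36 - (x - 8)²/13 = 1.
Hyperbola, center (8, 4), transverse axis vertical; a² = 36, b² = 13.
a = 6. Vertices at (h, k ± a).

(8, -2) and (8, 10)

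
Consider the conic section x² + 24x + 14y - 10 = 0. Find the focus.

Only x is squared. Complete the square in x: (x + 12)² = -14(y - 11).
Vertex (-12, 11); 4p = -14 so p = -7/2. Opens down.
Focus is p units from the vertex along the axis: (h, k + p).

(-12, 15/2)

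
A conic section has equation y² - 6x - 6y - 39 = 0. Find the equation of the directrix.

x = -19/2

Only y is squared. Complete the square in y: (y - 3)² = 6(x + 8).
Vertex (-8, 3); 4p = 6 so p = 3/2. Opens right.
Directrix is the vertical line x = h − p = -8 − (3/2) = -19/2.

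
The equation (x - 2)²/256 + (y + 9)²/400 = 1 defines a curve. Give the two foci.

Center (2, -9). The larger denominator 400 sits under the y-term, so the major axis is vertical; a² = 400, b² = 256.
c² = a² - b² = 400 - 256 = 144, so c = 12.
Foci lie on the vertical axis through the center: (h, k ± c).

(2, -21) and (2, 3)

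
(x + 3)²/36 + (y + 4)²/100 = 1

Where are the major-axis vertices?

Center (-3, -4). The larger denominator 100 sits under the y-term, so the major axis is vertical; a² = 100, b² = 36.
a = 10. Vertices at (h, k ± a).

(-3, -14) and (-3, 6)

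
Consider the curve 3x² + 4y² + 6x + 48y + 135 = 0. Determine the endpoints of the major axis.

(-3, -6) and (1, -6)

Group the x- and y-terms: 3(x² + 2x) + 4(y² + 12y) = -135
3(x + 1)² + 4(y + 6)² = -135 + 3 + 144 = 12
Dividing both sides by 12: (x + 1)²/4 + (y + 6)²/3 = 1
Ellipse, center (-1, -6), major axis horizontal; a² = 4, b² = 3.
a = 2. Vertices at (h ± a, k).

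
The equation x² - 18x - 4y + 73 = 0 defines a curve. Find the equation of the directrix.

Only x is squared. Complete the square in x: (x - 9)² = 4(y + 2).
Vertex (9, -2); 4p = 4 so p = 1. Opens up.
Directrix is the horizontal line y = k − p = -2 − (1) = -3.

y = -3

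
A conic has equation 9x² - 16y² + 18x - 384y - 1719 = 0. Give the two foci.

Collect terms: 9(x² + 2x) -16(y² + 24y) = 1719
Complete the square in x and y: 9(x + 1)² -16(y + 12)² = 1719 + 9 - 2304 = -576
Divide through by -576 to get (y + 12)²/36 - (x + 1)²/64 = 1.
Hyperbola, center (-1, -12), transverse axis vertical; a² = 36, b² = 64.
c² = a² + b² = 36 + 64 = 100, so c = 10.
Foci lie on the vertical axis through the center: (h, k ± c).

(-1, -22) and (-1, -2)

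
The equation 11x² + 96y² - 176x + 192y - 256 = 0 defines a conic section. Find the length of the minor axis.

2√11

Rearranging, 11(x² - 16x) + 96(y² + 2y) = 256.
Completing the square gives 11(x - 8)² + 96(y + 1)² = 256 + 704 + 96 = 1056.
Divide through by 1056 to get (x - 8)²/96 + (y + 1)²/11 = 1.
Ellipse, center (8, -1), major axis horizontal; a² = 96, b² = 11.
b² = 11 so b = √11; the minor axis has length 2b = 2√11.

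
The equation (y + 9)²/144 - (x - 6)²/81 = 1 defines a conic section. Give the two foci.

(6, -24) and (6, 6)

Center (6, -9). The positive term is the y-term, so the transverse axis is vertical; a² = 144, b² = 81.
c² = a² + b² = 144 + 81 = 225, so c = 15.
Foci lie on the vertical axis through the center: (h, k ± c).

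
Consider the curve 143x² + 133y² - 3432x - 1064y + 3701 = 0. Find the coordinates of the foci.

(12, 4 - √10) and (12, 4 + √10)

Collect terms: 143(x² - 24x) + 133(y² - 8y) = -3701
Complete the square in x and y: 143(x - 12)² + 133(y - 4)² = -3701 + 20592 + 2128 = 19019
Dividing both sides by 19019: (x - 12)²/133 + (y - 4)²/143 = 1
Ellipse, center (12, 4), major axis vertical; a² = 143, b² = 133.
c² = a² - b² = 143 - 133 = 10, so c = √10.
Foci lie on the vertical axis through the center: (h, k ± c).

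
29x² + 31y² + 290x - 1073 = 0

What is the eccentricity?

e = √62/31

Group: 29(x² + 10x) + 31y² = 1073
Completing the square gives 29(x + 5)² + 31y² = 1073 + 725 + 0 = 1798.
Dividing both sides by 1798: (x + 5)²/62 + y²/58 = 1
Ellipse, center (-5, 0), major axis horizontal; a² = 62, b² = 58.
c² = a² - b² = 4, so c = 2.
e = c/a = 2/√62 = √62/31.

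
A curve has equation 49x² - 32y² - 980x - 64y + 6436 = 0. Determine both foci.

Group the x- and y-terms: 49(x² - 20x) -32(y² + 2y) = -6436
Completing the square gives 49(x - 10)² -32(y + 1)² = -6436 + 4900 - 32 = -1568.
Divide through by -1568 to get (y + 1)²/49 - (x - 10)²/32 = 1.
Hyperbola, center (10, -1), transverse axis vertical; a² = 49, b² = 32.
c² = a² + b² = 49 + 32 = 81, so c = 9.
Foci lie on the vertical axis through the center: (h, k ± c).

(10, -10) and (10, 8)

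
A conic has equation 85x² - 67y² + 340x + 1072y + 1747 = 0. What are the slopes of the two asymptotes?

√5695/67 and -√5695/67

Group the x- and y-terms: 85(x² + 4x) -67(y² - 16y) = -1747
Completing the square gives 85(x + 2)² -67(y - 8)² = -1747 + 340 - 4288 = -5695.
Divide by -5695: (y - 8)²/85 - (x + 2)²/67 = 1
Hyperbola, center (-2, 8), transverse axis vertical; a² = 85, b² = 67.
For a vertical hyperbola the asymptotes have slope ±a/b.
Here that is ±√85/√67 = ±√5695/67.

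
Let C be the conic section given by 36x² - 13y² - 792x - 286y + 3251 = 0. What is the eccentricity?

e = 7/6

Collect terms: 36(x² - 22x) -13(y² + 22y) = -3251
Complete the square in x and y: 36(x - 11)² -13(y + 11)² = -3251 + 4356 - 1573 = -468
Divide through by -468 to get (y + 11)²/36 - (x - 11)²/13 = 1.
Hyperbola, center (11, -11), transverse axis vertical; a² = 36, b² = 13.
c² = a² + b² = 49, so c = 7.
e = c/a = 7/6.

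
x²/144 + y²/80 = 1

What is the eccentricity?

Center (0, 0). The larger denominator 144 sits under the x-term, so the major axis is horizontal; a² = 144, b² = 80.
c² = a² - b² = 64, so c = 8.
e = c/a = 8/12 = 2/3.

e = 2/3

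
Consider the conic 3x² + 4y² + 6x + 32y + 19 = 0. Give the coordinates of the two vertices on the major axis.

(-5, -4) and (3, -4)

Group: 3(x² + 2x) + 4(y² + 8y) = -19
Complete the square: 3(x + 1)² + 4(y + 4)² = -19 + 3 + 64 = 48
Dividing both sides by 48: (x + 1)²/16 + (y + 4)²/12 = 1
Ellipse, center (-1, -4), major axis horizontal; a² = 16, b² = 12.
a = 4. Vertices at (h ± a, k).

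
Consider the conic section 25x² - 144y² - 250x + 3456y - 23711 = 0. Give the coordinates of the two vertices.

(-7, 12) and (17, 12)

25(x² - 10x) -144(y² - 24y) = 23711
Complete the square: 25(x - 5)² -144(y - 12)² = 23711 + 625 - 20736 = 3600
Divide through by 3600 to get (x - 5)²/144 - (y - 12)²/25 = 1.
Hyperbola, center (5, 12), transverse axis horizontal; a² = 144, b² = 25.
a = 12. Vertices at (h ± a, k).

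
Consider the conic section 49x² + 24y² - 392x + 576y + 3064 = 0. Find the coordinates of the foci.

(4, -17) and (4, -7)

49(x² - 8x) + 24(y² + 24y) = -3064
49(x - 4)² + 24(y + 12)² = -3064 + 784 + 3456 = 1176
Divide through by 1176 to get (x - 4)²/24 + (y + 12)²/49 = 1.
Ellipse, center (4, -12), major axis vertical; a² = 49, b² = 24.
c² = a² - b² = 49 - 24 = 25, so c = 5.
Foci lie on the vertical axis through the center: (h, k ± c).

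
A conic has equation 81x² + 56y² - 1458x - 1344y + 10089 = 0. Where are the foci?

(9, 7) and (9, 17)

Collect terms: 81(x² - 18x) + 56(y² - 24y) = -10089
81(x - 9)² + 56(y - 12)² = -10089 + 6561 + 8064 = 4536
Dividing both sides by 4536: (x - 9)²/56 + (y - 12)²/81 = 1
Ellipse, center (9, 12), major axis vertical; a² = 81, b² = 56.
c² = a² - b² = 81 - 56 = 25, so c = 5.
Foci lie on the vertical axis through the center: (h, k ± c).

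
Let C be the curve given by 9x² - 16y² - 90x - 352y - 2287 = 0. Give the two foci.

(-5, -11) and (15, -11)

Group the x- and y-terms: 9(x² - 10x) -16(y² + 22y) = 2287
Complete the square: 9(x - 5)² -16(y + 11)² = 2287 + 225 - 1936 = 576
Divide by 576: (x - 5)²/64 - (y + 11)²/36 = 1
Hyperbola, center (5, -11), transverse axis horizontal; a² = 64, b² = 36.
c² = a² + b² = 64 + 36 = 100, so c = 10.
Foci lie on the horizontal axis through the center: (h ± c, k).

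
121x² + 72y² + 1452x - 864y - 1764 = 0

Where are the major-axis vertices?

Rearranging, 121(x² + 12x) + 72(y² - 12y) = 1764.
121(x + 6)² + 72(y - 6)² = 1764 + 4356 + 2592 = 8712
Divide by 8712: (x + 6)²/72 + (y - 6)²/121 = 1
Ellipse, center (-6, 6), major axis vertical; a² = 121, b² = 72.
a = 11. Vertices at (h, k ± a).

(-6, -5) and (-6, 17)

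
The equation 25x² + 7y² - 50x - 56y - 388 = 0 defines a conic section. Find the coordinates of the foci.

Group: 25(x² - 2x) + 7(y² - 8y) = 388
25(x - 1)² + 7(y - 4)² = 388 + 25 + 112 = 525
Divide by 525: (x - 1)²/21 + (y - 4)²/75 = 1
Ellipse, center (1, 4), major axis vertical; a² = 75, b² = 21.
c² = a² - b² = 75 - 21 = 54, so c = 3√6.
Foci lie on the vertical axis through the center: (h, k ± c).

(1, 4 - 3√6) and (1, 4 + 3√6)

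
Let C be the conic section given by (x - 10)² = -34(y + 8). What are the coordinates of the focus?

Vertex (10, -8); 4p = -34 so p = -17/2. Opens down.
Focus is p units from the vertex along the axis: (h, k + p).

(10, -33/2)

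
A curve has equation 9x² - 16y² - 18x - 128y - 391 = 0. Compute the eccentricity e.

e = 5/4

Rearranging, 9(x² - 2x) -16(y² + 8y) = 391.
Complete the square: 9(x - 1)² -16(y + 4)² = 391 + 9 - 256 = 144
Divide through by 144 to get (x - 1)²/16 - (y + 4)²/9 = 1.
Hyperbola, center (1, -4), transverse axis horizontal; a² = 16, b² = 9.
c² = a² + b² = 25, so c = 5.
e = c/a = 5/4.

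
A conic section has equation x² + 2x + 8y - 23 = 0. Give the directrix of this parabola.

Only x is squared. Complete the square in x: (x + 1)² = -8(y - 3).
Vertex (-1, 3); 4p = -8 so p = -2. Opens down.
Directrix is the horizontal line y = k − p = 3 − (-2) = 5.

y = 5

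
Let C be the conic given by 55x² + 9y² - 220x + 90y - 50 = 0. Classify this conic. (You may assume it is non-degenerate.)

No xy term. Coefficients of x² and y² are A = 55, C = 9.
A and C have the same sign but A ≠ C ⇒ ellipse.

ellipse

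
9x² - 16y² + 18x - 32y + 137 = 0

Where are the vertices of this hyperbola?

(-1, -4) and (-1, 2)

Collect terms: 9(x² + 2x) -16(y² + 2y) = -137
Complete the square: 9(x + 1)² -16(y + 1)² = -137 + 9 - 16 = -144
Divide by -144: (y + 1)²/9 - (x + 1)²/16 = 1
Hyperbola, center (-1, -1), transverse axis vertical; a² = 9, b² = 16.
a = 3. Vertices at (h, k ± a).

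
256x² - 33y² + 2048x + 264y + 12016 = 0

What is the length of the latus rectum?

Group the x- and y-terms: 256(x² + 8x) -33(y² - 8y) = -12016
Completing the square gives 256(x + 4)² -33(y - 4)² = -12016 + 4096 - 528 = -8448.
Divide through by -8448 to get (y - 4)²/256 - (x + 4)²/33 = 1.
Hyperbola, center (-4, 4), transverse axis vertical; a² = 256, b² = 33.
Latus rectum length = 2b²/a = 2·33/16 = 33/8.

33/8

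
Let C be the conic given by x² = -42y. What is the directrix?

y = 21/2

Vertex (0, 0); 4p = -42 so p = -21/2. Opens down.
Directrix is the horizontal line y = k − p = 0 − (-21/2) = 21/2.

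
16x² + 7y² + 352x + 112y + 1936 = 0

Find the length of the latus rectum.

Group the x- and y-terms: 16(x² + 22x) + 7(y² + 16y) = -1936
Completing the square gives 16(x + 11)² + 7(y + 8)² = -1936 + 1936 + 448 = 448.
Divide by 448: (x + 11)²/28 + (y + 8)²/64 = 1
Ellipse, center (-11, -8), major axis vertical; a² = 64, b² = 28.
Latus rectum length = 2b²/a = 2·28/8 = 7.

7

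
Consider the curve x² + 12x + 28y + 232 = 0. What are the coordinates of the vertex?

(-6, -7)

Only x is squared. Complete the square in x: (x + 6)² = -28(y + 7).
Vertex (-6, -7); 4p = -28 so p = -7. Opens down.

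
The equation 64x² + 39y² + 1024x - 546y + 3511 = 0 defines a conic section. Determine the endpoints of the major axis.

Group: 64(x² + 16x) + 39(y² - 14y) = -3511
Completing the square gives 64(x + 8)² + 39(y - 7)² = -3511 + 4096 + 1911 = 2496.
Dividing both sides by 2496: (x + 8)²/39 + (y - 7)²/64 = 1
Ellipse, center (-8, 7), major axis vertical; a² = 64, b² = 39.
a = 8. Vertices at (h, k ± a).

(-8, -1) and (-8, 15)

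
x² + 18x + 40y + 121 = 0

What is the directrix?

Only x is squared. Complete the square in x: (x + 9)² = -40(y + 1).
Vertex (-9, -1); 4p = -40 so p = -10. Opens down.
Directrix is the horizontal line y = k − p = -1 − (-10) = 9.

y = 9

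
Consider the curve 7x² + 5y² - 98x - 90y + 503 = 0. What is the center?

(7, 9)

Group the x- and y-terms: 7(x² - 14x) + 5(y² - 18y) = -503
Complete the square in x and y: 7(x - 7)² + 5(y - 9)² = -503 + 343 + 405 = 245
Dividing both sides by 245: (x - 7)²/35 + (y - 9)²/49 = 1
Ellipse with center (7, 9).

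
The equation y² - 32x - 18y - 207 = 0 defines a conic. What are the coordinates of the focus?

Only y is squared. Complete the square in y: (y - 9)² = 32(x + 9).
Vertex (-9, 9); 4p = 32 so p = 8. Opens right.
Focus is p units from the vertex along the axis: (h + p, k).

(-1, 9)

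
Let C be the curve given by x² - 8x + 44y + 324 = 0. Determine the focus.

(4, -18)

Only x is squared. Complete the square in x: (x - 4)² = -44(y + 7).
Vertex (4, -7); 4p = -44 so p = -11. Opens down.
Focus is p units from the vertex along the axis: (h, k + p).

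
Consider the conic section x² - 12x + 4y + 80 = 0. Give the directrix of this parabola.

y = -10

Only x is squared. Complete the square in x: (x - 6)² = -4(y + 11).
Vertex (6, -11); 4p = -4 so p = -1. Opens down.
Directrix is the horizontal line y = k − p = -11 − (-1) = -10.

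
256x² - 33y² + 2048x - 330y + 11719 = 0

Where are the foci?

Group the x- and y-terms: 256(x² + 8x) -33(y² + 10y) = -11719
Complete the square: 256(x + 4)² -33(y + 5)² = -11719 + 4096 - 825 = -8448
Divide through by -8448 to get (y + 5)²/256 - (x + 4)²/33 = 1.
Hyperbola, center (-4, -5), transverse axis vertical; a² = 256, b² = 33.
c² = a² + b² = 256 + 33 = 289, so c = 17.
Foci lie on the vertical axis through the center: (h, k ± c).

(-4, -22) and (-4, 12)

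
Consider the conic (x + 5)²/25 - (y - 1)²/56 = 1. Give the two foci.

(-14, 1) and (4, 1)

Center (-5, 1). The positive term is the x-term, so the transverse axis is horizontal; a² = 25, b² = 56.
c² = a² + b² = 25 + 56 = 81, so c = 9.
Foci lie on the horizontal axis through the center: (h ± c, k).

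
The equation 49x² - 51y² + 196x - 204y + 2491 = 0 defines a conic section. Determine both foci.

(-2, -12) and (-2, 8)

Group the x- and y-terms: 49(x² + 4x) -51(y² + 4y) = -2491
49(x + 2)² -51(y + 2)² = -2491 + 196 - 204 = -2499
Dividing both sides by -2499: (y + 2)²/49 - (x + 2)²/51 = 1
Hyperbola, center (-2, -2), transverse axis vertical; a² = 49, b² = 51.
c² = a² + b² = 49 + 51 = 100, so c = 10.
Foci lie on the vertical axis through the center: (h, k ± c).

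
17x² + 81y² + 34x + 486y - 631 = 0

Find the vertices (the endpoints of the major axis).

17(x² + 2x) + 81(y² + 6y) = 631
Complete the square: 17(x + 1)² + 81(y + 3)² = 631 + 17 + 729 = 1377
Dividing both sides by 1377: (x + 1)²/81 + (y + 3)²/17 = 1
Ellipse, center (-1, -3), major axis horizontal; a² = 81, b² = 17.
a = 9. Vertices at (h ± a, k).

(-10, -3) and (8, -3)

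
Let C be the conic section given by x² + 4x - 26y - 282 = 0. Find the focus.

Only x is squared. Complete the square in x: (x + 2)² = 26(y + 11).
Vertex (-2, -11); 4p = 26 so p = 13/2. Opens up.
Focus is p units from the vertex along the axis: (h, k + p).

(-2, -9/2)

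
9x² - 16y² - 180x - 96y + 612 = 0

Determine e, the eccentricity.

e = 5/4

Group the x- and y-terms: 9(x² - 20x) -16(y² + 6y) = -612
9(x - 10)² -16(y + 3)² = -612 + 900 - 144 = 144
Divide by 144: (x - 10)²/16 - (y + 3)²/9 = 1
Hyperbola, center (10, -3), transverse axis horizontal; a² = 16, b² = 9.
c² = a² + b² = 25, so c = 5.
e = c/a = 5/4.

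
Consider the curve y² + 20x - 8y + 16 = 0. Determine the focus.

(-5, 4)

Only y is squared. Complete the square in y: (y - 4)² = -20x.
Vertex (0, 4); 4p = -20 so p = -5. Opens left.
Focus is p units from the vertex along the axis: (h + p, k).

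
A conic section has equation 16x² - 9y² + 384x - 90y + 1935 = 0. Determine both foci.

Collect terms: 16(x² + 24x) -9(y² + 10y) = -1935
Complete the square: 16(x + 12)² -9(y + 5)² = -1935 + 2304 - 225 = 144
Divide by 144: (x + 12)²/9 - (y + 5)²/16 = 1
Hyperbola, center (-12, -5), transverse axis horizontal; a² = 9, b² = 16.
c² = a² + b² = 9 + 16 = 25, so c = 5.
Foci lie on the horizontal axis through the center: (h ± c, k).

(-17, -5) and (-7, -5)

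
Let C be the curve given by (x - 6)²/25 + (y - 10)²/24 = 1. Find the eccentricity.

Center (6, 10). The larger denominator 25 sits under the x-term, so the major axis is horizontal; a² = 25, b² = 24.
c² = a² - b² = 1, so c = 1.
e = c/a = 1/5.

e = 1/5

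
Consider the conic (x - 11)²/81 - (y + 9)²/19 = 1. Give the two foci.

(1, -9) and (21, -9)

Center (11, -9). The positive term is the x-term, so the transverse axis is horizontal; a² = 81, b² = 19.
c² = a² + b² = 81 + 19 = 100, so c = 10.
Foci lie on the horizontal axis through the center: (h ± c, k).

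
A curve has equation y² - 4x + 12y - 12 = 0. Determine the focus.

(-11, -6)

Only y is squared. Complete the square in y: (y + 6)² = 4(x + 12).
Vertex (-12, -6); 4p = 4 so p = 1. Opens right.
Focus is p units from the vertex along the axis: (h + p, k).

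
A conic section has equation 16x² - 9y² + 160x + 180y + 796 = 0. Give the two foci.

(-5, -5) and (-5, 25)

Collect terms: 16(x² + 10x) -9(y² - 20y) = -796
Completing the square gives 16(x + 5)² -9(y - 10)² = -796 + 400 - 900 = -1296.
Divide through by -1296 to get (y - 10)²/144 - (x + 5)²/81 = 1.
Hyperbola, center (-5, 10), transverse axis vertical; a² = 144, b² = 81.
c² = a² + b² = 144 + 81 = 225, so c = 15.
Foci lie on the vertical axis through the center: (h, k ± c).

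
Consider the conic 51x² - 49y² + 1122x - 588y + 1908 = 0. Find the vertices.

Collect terms: 51(x² + 22x) -49(y² + 12y) = -1908
Complete the square in x and y: 51(x + 11)² -49(y + 6)² = -1908 + 6171 - 1764 = 2499
Dividing both sides by 2499: (x + 11)²/49 - (y + 6)²/51 = 1
Hyperbola, center (-11, -6), transverse axis horizontal; a² = 49, b² = 51.
a = 7. Vertices at (h ± a, k).

(-18, -6) and (-4, -6)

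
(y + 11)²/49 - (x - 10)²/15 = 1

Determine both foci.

Center (10, -11). The positive term is the y-term, so the transverse axis is vertical; a² = 49, b² = 15.
c² = a² + b² = 49 + 15 = 64, so c = 8.
Foci lie on the vertical axis through the center: (h, k ± c).

(10, -19) and (10, -3)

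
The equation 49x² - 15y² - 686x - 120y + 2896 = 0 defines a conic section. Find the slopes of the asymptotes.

49(x² - 14x) -15(y² + 8y) = -2896
Completing the square gives 49(x - 7)² -15(y + 4)² = -2896 + 2401 - 240 = -735.
Dividing both sides by -735: (y + 4)²/49 - (x - 7)²/15 = 1
Hyperbola, center (7, -4), transverse axis vertical; a² = 49, b² = 15.
For a vertical hyperbola the asymptotes have slope ±a/b.
Here that is ±7/√15 = ±7√15/15.

7√15/15 and -7√15/15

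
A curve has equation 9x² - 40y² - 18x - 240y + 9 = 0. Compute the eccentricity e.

e = 7/3

Group the x- and y-terms: 9(x² - 2x) -40(y² + 6y) = -9
Completing the square gives 9(x - 1)² -40(y + 3)² = -9 + 9 - 360 = -360.
Divide by -360: (y + 3)²/9 - (x - 1)²/40 = 1
Hyperbola, center (1, -3), transverse axis vertical; a² = 9, b² = 40.
c² = a² + b² = 49, so c = 7.
e = c/a = 7/3.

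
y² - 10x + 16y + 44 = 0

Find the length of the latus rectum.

Only y is squared. Complete the square in y: (y + 8)² = 10(x + 2).
Vertex (-2, -8); 4p = 10 so p = 5/2. Opens right.
Latus rectum length = |4p| = 10.

10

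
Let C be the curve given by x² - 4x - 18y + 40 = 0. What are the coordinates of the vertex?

Only x is squared. Complete the square in x: (x - 2)² = 18(y - 2).
Vertex (2, 2); 4p = 18 so p = 9/2. Opens up.

(2, 2)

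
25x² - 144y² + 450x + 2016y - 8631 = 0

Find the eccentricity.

Group the x- and y-terms: 25(x² + 18x) -144(y² - 14y) = 8631
Complete the square in x and y: 25(x + 9)² -144(y - 7)² = 8631 + 2025 - 7056 = 3600
Divide by 3600: (x + 9)²/144 - (y - 7)²/25 = 1
Hyperbola, center (-9, 7), transverse axis horizontal; a² = 144, b² = 25.
c² = a² + b² = 169, so c = 13.
e = c/a = 13/12.

e = 13/12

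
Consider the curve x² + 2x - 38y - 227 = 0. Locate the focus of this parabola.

Only x is squared. Complete the square in x: (x + 1)² = 38(y + 6).
Vertex (-1, -6); 4p = 38 so p = 19/2. Opens up.
Focus is p units from the vertex along the axis: (h, k + p).

(-1, 7/2)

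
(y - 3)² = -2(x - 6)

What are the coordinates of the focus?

Vertex (6, 3); 4p = -2 so p = -1/2. Opens left.
Focus is p units from the vertex along the axis: (h + p, k).

(11/2, 3)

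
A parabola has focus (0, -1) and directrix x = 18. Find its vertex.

(9, -1)

The vertex is the midpoint between the focus and the directrix along the axis of symmetry.
Axis is horizontal (directrix is vertical). Vertex x-coordinate = (0 + 18)/2 = 9; y-coordinate = -1.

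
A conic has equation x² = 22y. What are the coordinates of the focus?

Vertex (0, 0); 4p = 22 so p = 11/2. Opens up.
Focus is p units from the vertex along the axis: (h, k + p).

(0, 11/2)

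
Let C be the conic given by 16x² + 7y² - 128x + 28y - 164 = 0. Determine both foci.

Collect terms: 16(x² - 8x) + 7(y² + 4y) = 164
Complete the square: 16(x - 4)² + 7(y + 2)² = 164 + 256 + 28 = 448
Divide by 448: (x - 4)²/28 + (y + 2)²/64 = 1
Ellipse, center (4, -2), major axis vertical; a² = 64, b² = 28.
c² = a² - b² = 64 - 28 = 36, so c = 6.
Foci lie on the vertical axis through the center: (h, k ± c).

(4, -8) and (4, 4)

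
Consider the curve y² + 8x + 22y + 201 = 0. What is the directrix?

x = -8

Only y is squared. Complete the square in y: (y + 11)² = -8(x + 10).
Vertex (-10, -11); 4p = -8 so p = -2. Opens left.
Directrix is the vertical line x = h − p = -10 − (-2) = -8.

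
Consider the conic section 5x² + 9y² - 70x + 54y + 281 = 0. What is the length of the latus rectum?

Group: 5(x² - 14x) + 9(y² + 6y) = -281
Complete the square in x and y: 5(x - 7)² + 9(y + 3)² = -281 + 245 + 81 = 45
Divide through by 45 to get (x - 7)²/9 + (y + 3)²/5 = 1.
Ellipse, center (7, -3), major axis horizontal; a² = 9, b² = 5.
Latus rectum length = 2b²/a = 2·5/3 = 10/3.

10/3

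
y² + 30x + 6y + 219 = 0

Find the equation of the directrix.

Only y is squared. Complete the square in y: (y + 3)² = -30(x + 7).
Vertex (-7, -3); 4p = -30 so p = -15/2. Opens left.
Directrix is the vertical line x = h − p = -7 − (-15/2) = 1/2.

x = 1/2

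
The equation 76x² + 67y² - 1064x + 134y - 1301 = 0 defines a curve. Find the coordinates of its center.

(7, -1)

Group: 76(x² - 14x) + 67(y² + 2y) = 1301
76(x - 7)² + 67(y + 1)² = 1301 + 3724 + 67 = 5092
Dividing both sides by 5092: (x - 7)²/67 + (y + 1)²/76 = 1
Ellipse with center (7, -1).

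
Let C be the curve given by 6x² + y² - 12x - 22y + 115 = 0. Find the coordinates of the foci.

Collect terms: 6(x² - 2x) + (y² - 22y) = -115
Complete the square in x and y: 6(x - 1)² + (y - 11)² = -115 + 6 + 121 = 12
Divide through by 12 to get (x - 1)²/2 + (y - 11)²/12 = 1.
Ellipse, center (1, 11), major axis vertical; a² = 12, b² = 2.
c² = a² - b² = 12 - 2 = 10, so c = √10.
Foci lie on the vertical axis through the center: (h, k ± c).

(1, 11 - √10) and (1, 11 + √10)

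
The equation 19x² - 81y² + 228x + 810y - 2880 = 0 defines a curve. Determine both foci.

Rearranging, 19(x² + 12x) -81(y² - 10y) = 2880.
Completing the square gives 19(x + 6)² -81(y - 5)² = 2880 + 684 - 2025 = 1539.
Divide through by 1539 to get (x + 6)²/81 - (y - 5)²/19 = 1.
Hyperbola, center (-6, 5), transverse axis horizontal; a² = 81, b² = 19.
c² = a² + b² = 81 + 19 = 100, so c = 10.
Foci lie on the horizontal axis through the center: (h ± c, k).

(-16, 5) and (4, 5)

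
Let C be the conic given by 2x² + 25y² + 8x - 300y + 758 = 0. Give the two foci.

(-2 - √69, 6) and (-2 + √69, 6)

Group the x- and y-terms: 2(x² + 4x) + 25(y² - 12y) = -758
Complete the square: 2(x + 2)² + 25(y - 6)² = -758 + 8 + 900 = 150
Divide through by 150 to get (x + 2)²/75 + (y - 6)²/6 = 1.
Ellipse, center (-2, 6), major axis horizontal; a² = 75, b² = 6.
c² = a² - b² = 75 - 6 = 69, so c = √69.
Foci lie on the horizontal axis through the center: (h ± c, k).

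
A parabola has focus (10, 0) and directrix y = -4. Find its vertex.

(10, -2)

The vertex is the midpoint between the focus and the directrix along the axis of symmetry.
Axis is vertical (directrix is horizontal). Vertex y-coordinate = (0 + (-4))/2 = -2; x-coordinate = 10.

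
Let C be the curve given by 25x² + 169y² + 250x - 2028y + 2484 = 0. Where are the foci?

Group the x- and y-terms: 25(x² + 10x) + 169(y² - 12y) = -2484
Completing the square gives 25(x + 5)² + 169(y - 6)² = -2484 + 625 + 6084 = 4225.
Divide through by 4225 to get (x + 5)²/169 + (y - 6)²/25 = 1.
Ellipse, center (-5, 6), major axis horizontal; a² = 169, b² = 25.
c² = a² - b² = 169 - 25 = 144, so c = 12.
Foci lie on the horizontal axis through the center: (h ± c, k).

(-17, 6) and (7, 6)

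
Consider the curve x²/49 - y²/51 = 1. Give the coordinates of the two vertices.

Center (0, 0). The positive term is the x-term, so the transverse axis is horizontal; a² = 49, b² = 51.
a = 7. Vertices at (h ± a, k).

(-7, 0) and (7, 0)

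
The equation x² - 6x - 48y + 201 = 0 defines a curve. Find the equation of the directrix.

Only x is squared. Complete the square in x: (x - 3)² = 48(y - 4).
Vertex (3, 4); 4p = 48 so p = 12. Opens up.
Directrix is the horizontal line y = k − p = 4 − (12) = -8.

y = -8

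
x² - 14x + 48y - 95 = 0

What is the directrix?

y = 15

Only x is squared. Complete the square in x: (x - 7)² = -48(y - 3).
Vertex (7, 3); 4p = -48 so p = -12. Opens down.
Directrix is the horizontal line y = k − p = 3 − (-12) = 15.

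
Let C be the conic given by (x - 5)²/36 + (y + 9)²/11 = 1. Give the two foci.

(0, -9) and (10, -9)

Center (5, -9). The larger denominator 36 sits under the x-term, so the major axis is horizontal; a² = 36, b² = 11.
c² = a² - b² = 36 - 11 = 25, so c = 5.
Foci lie on the horizontal axis through the center: (h ± c, k).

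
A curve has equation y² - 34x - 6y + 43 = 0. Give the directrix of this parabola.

Only y is squared. Complete the square in y: (y - 3)² = 34(x - 1).
Vertex (1, 3); 4p = 34 so p = 17/2. Opens right.
Directrix is the vertical line x = h − p = 1 − (17/2) = -15/2.

x = -15/2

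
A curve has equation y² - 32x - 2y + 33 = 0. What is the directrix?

x = -7

Only y is squared. Complete the square in y: (y - 1)² = 32(x - 1).
Vertex (1, 1); 4p = 32 so p = 8. Opens right.
Directrix is the vertical line x = h − p = 1 − (8) = -7.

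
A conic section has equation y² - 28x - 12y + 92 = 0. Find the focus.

Only y is squared. Complete the square in y: (y - 6)² = 28(x - 2).
Vertex (2, 6); 4p = 28 so p = 7. Opens right.
Focus is p units from the vertex along the axis: (h + p, k).

(9, 6)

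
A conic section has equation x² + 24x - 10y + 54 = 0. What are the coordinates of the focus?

Only x is squared. Complete the square in x: (x + 12)² = 10(y + 9).
Vertex (-12, -9); 4p = 10 so p = 5/2. Opens up.
Focus is p units from the vertex along the axis: (h, k + p).

(-12, -13/2)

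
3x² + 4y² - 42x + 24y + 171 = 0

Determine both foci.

Group the x- and y-terms: 3(x² - 14x) + 4(y² + 6y) = -171
3(x - 7)² + 4(y + 3)² = -171 + 147 + 36 = 12
Divide through by 12 to get (x - 7)²/4 + (y + 3)²/3 = 1.
Ellipse, center (7, -3), major axis horizontal; a² = 4, b² = 3.
c² = a² - b² = 4 - 3 = 1, so c = 1.
Foci lie on the horizontal axis through the center: (h ± c, k).

(6, -3) and (8, -3)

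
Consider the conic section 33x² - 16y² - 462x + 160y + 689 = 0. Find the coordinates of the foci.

(0, 5) and (14, 5)

Rearranging, 33(x² - 14x) -16(y² - 10y) = -689.
33(x - 7)² -16(y - 5)² = -689 + 1617 - 400 = 528
Divide by 528: (x - 7)²/16 - (y - 5)²/33 = 1
Hyperbola, center (7, 5), transverse axis horizontal; a² = 16, b² = 33.
c² = a² + b² = 16 + 33 = 49, so c = 7.
Foci lie on the horizontal axis through the center: (h ± c, k).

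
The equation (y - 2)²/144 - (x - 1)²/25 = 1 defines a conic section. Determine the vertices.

(1, -10) and (1, 14)

Center (1, 2). The positive term is the y-term, so the transverse axis is vertical; a² = 144, b² = 25.
a = 12. Vertices at (h, k ± a).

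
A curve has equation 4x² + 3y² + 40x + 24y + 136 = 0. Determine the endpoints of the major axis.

Rearranging, 4(x² + 10x) + 3(y² + 8y) = -136.
Completing the square gives 4(x + 5)² + 3(y + 4)² = -136 + 100 + 48 = 12.
Divide through by 12 to get (x + 5)²/3 + (y + 4)²/4 = 1.
Ellipse, center (-5, -4), major axis vertical; a² = 4, b² = 3.
a = 2. Vertices at (h, k ± a).

(-5, -6) and (-5, -2)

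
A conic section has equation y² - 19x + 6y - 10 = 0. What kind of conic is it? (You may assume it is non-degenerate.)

parabola

No xy term. Coefficients of x² and y² are A = 0, C = 1.
Exactly one squared variable ⇒ parabola.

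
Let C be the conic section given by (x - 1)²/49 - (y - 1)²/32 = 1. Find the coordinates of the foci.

(-8, 1) and (10, 1)

Center (1, 1). The positive term is the x-term, so the transverse axis is horizontal; a² = 49, b² = 32.
c² = a² + b² = 49 + 32 = 81, so c = 9.
Foci lie on the horizontal axis through the center: (h ± c, k).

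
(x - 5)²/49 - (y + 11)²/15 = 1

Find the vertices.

(-2, -11) and (12, -11)

Center (5, -11). The positive term is the x-term, so the transverse axis is horizontal; a² = 49, b² = 15.
a = 7. Vertices at (h ± a, k).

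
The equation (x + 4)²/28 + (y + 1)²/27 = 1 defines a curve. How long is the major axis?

Center (-4, -1). The larger denominator 28 sits under the x-term, so the major axis is horizontal; a² = 28, b² = 27.
a² = 28 so a = 2√7; the major axis has length 2a = 4√7.

4√7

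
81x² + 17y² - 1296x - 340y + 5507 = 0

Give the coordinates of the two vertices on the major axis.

Group: 81(x² - 16x) + 17(y² - 20y) = -5507
81(x - 8)² + 17(y - 10)² = -5507 + 5184 + 1700 = 1377
Divide through by 1377 to get (x - 8)²/17 + (y - 10)²/81 = 1.
Ellipse, center (8, 10), major axis vertical; a² = 81, b² = 17.
a = 9. Vertices at (h, k ± a).

(8, 1) and (8, 19)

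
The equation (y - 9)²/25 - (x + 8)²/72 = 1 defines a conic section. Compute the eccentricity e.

e = √97/5

Center (-8, 9). The positive term is the y-term, so the transverse axis is vertical; a² = 25, b² = 72.
c² = a² + b² = 97, so c = √97.
e = c/a = √97/5.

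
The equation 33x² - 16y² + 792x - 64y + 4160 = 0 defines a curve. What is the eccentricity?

Group the x- and y-terms: 33(x² + 24x) -16(y² + 4y) = -4160
33(x + 12)² -16(y + 2)² = -4160 + 4752 - 64 = 528
Dividing both sides by 528: (x + 12)²/16 - (y + 2)²/33 = 1
Hyperbola, center (-12, -2), transverse axis horizontal; a² = 16, b² = 33.
c² = a² + b² = 49, so c = 7.
e = c/a = 7/4.

e = 7/4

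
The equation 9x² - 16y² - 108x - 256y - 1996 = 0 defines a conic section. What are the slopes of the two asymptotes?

3/4 and -3/4

Group: 9(x² - 12x) -16(y² + 16y) = 1996
9(x - 6)² -16(y + 8)² = 1996 + 324 - 1024 = 1296
Divide through by 1296 to get (x - 6)²/144 - (y + 8)²/81 = 1.
Hyperbola, center (6, -8), transverse axis horizontal; a² = 144, b² = 81.
For a horizontal hyperbola the asymptotes have slope ±b/a.
Here that is ±9/12 = ±3/4.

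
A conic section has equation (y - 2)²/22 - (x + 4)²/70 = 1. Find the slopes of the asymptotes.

√385/35 and -√385/35

Center (-4, 2). The positive term is the y-term, so the transverse axis is vertical; a² = 22, b² = 70.
For a vertical hyperbola the asymptotes have slope ±a/b.
Here that is ±√22/√70 = ±√385/35.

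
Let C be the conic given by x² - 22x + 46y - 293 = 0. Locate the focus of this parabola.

(11, -5/2)

Only x is squared. Complete the square in x: (x - 11)² = -46(y - 9).
Vertex (11, 9); 4p = -46 so p = -23/2. Opens down.
Focus is p units from the vertex along the axis: (h, k + p).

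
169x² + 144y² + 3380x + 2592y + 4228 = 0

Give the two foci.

Group the x- and y-terms: 169(x² + 20x) + 144(y² + 18y) = -4228
169(x + 10)² + 144(y + 9)² = -4228 + 16900 + 11664 = 24336
Divide by 24336: (x + 10)²/144 + (y + 9)²/169 = 1
Ellipse, center (-10, -9), major axis vertical; a² = 169, b² = 144.
c² = a² - b² = 169 - 144 = 25, so c = 5.
Foci lie on the vertical axis through the center: (h, k ± c).

(-10, -14) and (-10, -4)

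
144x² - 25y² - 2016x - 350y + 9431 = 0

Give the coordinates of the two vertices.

Collect terms: 144(x² - 14x) -25(y² + 14y) = -9431
144(x - 7)² -25(y + 7)² = -9431 + 7056 - 1225 = -3600
Divide by -3600: (y + 7)²/144 - (x - 7)²/25 = 1
Hyperbola, center (7, -7), transverse axis vertical; a² = 144, b² = 25.
a = 12. Vertices at (h, k ± a).

(7, -19) and (7, 5)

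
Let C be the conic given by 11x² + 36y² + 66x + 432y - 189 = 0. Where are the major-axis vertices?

(-15, -6) and (9, -6)

11(x² + 6x) + 36(y² + 12y) = 189
Completing the square gives 11(x + 3)² + 36(y + 6)² = 189 + 99 + 1296 = 1584.
Dividing both sides by 1584: (x + 3)²/144 + (y + 6)²/44 = 1
Ellipse, center (-3, -6), major axis horizontal; a² = 144, b² = 44.
a = 12. Vertices at (h ± a, k).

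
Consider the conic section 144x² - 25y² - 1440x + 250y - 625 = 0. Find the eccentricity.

Group the x- and y-terms: 144(x² - 10x) -25(y² - 10y) = 625
Complete the square in x and y: 144(x - 5)² -25(y - 5)² = 625 + 3600 - 625 = 3600
Divide through by 3600 to get (x - 5)²/25 - (y - 5)²/144 = 1.
Hyperbola, center (5, 5), transverse axis horizontal; a² = 25, b² = 144.
c² = a² + b² = 169, so c = 13.
e = c/a = 13/5.

e = 13/5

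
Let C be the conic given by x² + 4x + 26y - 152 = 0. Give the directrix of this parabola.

Only x is squared. Complete the square in x: (x + 2)² = -26(y - 6).
Vertex (-2, 6); 4p = -26 so p = -13/2. Opens down.
Directrix is the horizontal line y = k − p = 6 − (-13/2) = 25/2.

y = 25/2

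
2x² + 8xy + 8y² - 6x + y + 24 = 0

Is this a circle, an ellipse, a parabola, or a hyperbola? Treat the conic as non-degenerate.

parabola

A = 2, B = 8, C = 8.
Discriminant B² − 4AC = 8² − 4·2·8 = 0.
B² − 4AC = 0 ⇒ parabola.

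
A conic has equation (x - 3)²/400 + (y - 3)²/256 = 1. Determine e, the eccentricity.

Center (3, 3). The larger denominator 400 sits under the x-term, so the major axis is horizontal; a² = 400, b² = 256.
c² = a² - b² = 144, so c = 12.
e = c/a = 12/20 = 3/5.

e = 3/5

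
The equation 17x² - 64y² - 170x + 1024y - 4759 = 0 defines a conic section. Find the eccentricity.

17(x² - 10x) -64(y² - 16y) = 4759
17(x - 5)² -64(y - 8)² = 4759 + 425 - 4096 = 1088
Dividing both sides by 1088: (x - 5)²/64 - (y - 8)²/17 = 1
Hyperbola, center (5, 8), transverse axis horizontal; a² = 64, b² = 17.
c² = a² + b² = 81, so c = 9.
e = c/a = 9/8.

e = 9/8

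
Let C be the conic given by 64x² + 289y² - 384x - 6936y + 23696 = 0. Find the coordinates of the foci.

Rearranging, 64(x² - 6x) + 289(y² - 24y) = -23696.
64(x - 3)² + 289(y - 12)² = -23696 + 576 + 41616 = 18496
Divide by 18496: (x - 3)²/289 + (y - 12)²/64 = 1
Ellipse, center (3, 12), major axis horizontal; a² = 289, b² = 64.
c² = a² - b² = 289 - 64 = 225, so c = 15.
Foci lie on the horizontal axis through the center: (h ± c, k).

(-12, 12) and (18, 12)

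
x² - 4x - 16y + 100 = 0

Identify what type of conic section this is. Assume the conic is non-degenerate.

No xy term. Coefficients of x² and y² are A = 1, C = 0.
Exactly one squared variable ⇒ parabola.

parabola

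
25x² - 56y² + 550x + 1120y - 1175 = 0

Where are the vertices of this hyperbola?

(-11, 5) and (-11, 15)

Rearranging, 25(x² + 22x) -56(y² - 20y) = 1175.
Completing the square gives 25(x + 11)² -56(y - 10)² = 1175 + 3025 - 5600 = -1400.
Divide by -1400: (y - 10)²/25 - (x + 11)²/56 = 1
Hyperbola, center (-11, 10), transverse axis vertical; a² = 25, b² = 56.
a = 5. Vertices at (h, k ± a).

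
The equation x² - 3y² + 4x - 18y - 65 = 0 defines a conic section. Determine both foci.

(-2 - 2√14, -3) and (-2 + 2√14, -3)

Collect terms: (x² + 4x) -3(y² + 6y) = 65
(x + 2)² -3(y + 3)² = 65 + 4 - 27 = 42
Divide by 42: (x + 2)²/42 - (y + 3)²/14 = 1
Hyperbola, center (-2, -3), transverse axis horizontal; a² = 42, b² = 14.
c² = a² + b² = 42 + 14 = 56, so c = 2√14.
Foci lie on the horizontal axis through the center: (h ± c, k).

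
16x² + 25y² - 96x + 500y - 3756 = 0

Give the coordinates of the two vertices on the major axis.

(-17, -10) and (23, -10)

Group the x- and y-terms: 16(x² - 6x) + 25(y² + 20y) = 3756
Complete the square: 16(x - 3)² + 25(y + 10)² = 3756 + 144 + 2500 = 6400
Dividing both sides by 6400: (x - 3)²/400 + (y + 10)²/256 = 1
Ellipse, center (3, -10), major axis horizontal; a² = 400, b² = 256.
a = 20. Vertices at (h ± a, k).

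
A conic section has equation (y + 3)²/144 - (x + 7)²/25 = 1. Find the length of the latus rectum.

Center (-7, -3). The positive term is the y-term, so the transverse axis is vertical; a² = 144, b² = 25.
Latus rectum length = 2b²/a = 2·25/12 = 25/6.

25/6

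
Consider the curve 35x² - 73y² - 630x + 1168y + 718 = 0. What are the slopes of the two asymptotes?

√2555/73 and -√2555/73

Collect terms: 35(x² - 18x) -73(y² - 16y) = -718
Complete the square: 35(x - 9)² -73(y - 8)² = -718 + 2835 - 4672 = -2555
Dividing both sides by -2555: (y - 8)²/35 - (x - 9)²/73 = 1
Hyperbola, center (9, 8), transverse axis vertical; a² = 35, b² = 73.
For a vertical hyperbola the asymptotes have slope ±a/b.
Here that is ±√35/√73 = ±√2555/73.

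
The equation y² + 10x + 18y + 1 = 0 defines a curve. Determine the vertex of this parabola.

Only y is squared. Complete the square in y: (y + 9)² = -10(x - 8).
Vertex (8, -9); 4p = -10 so p = -5/2. Opens left.

(8, -9)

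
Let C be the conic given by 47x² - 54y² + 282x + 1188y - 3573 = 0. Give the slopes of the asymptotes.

Rearranging, 47(x² + 6x) -54(y² - 22y) = 3573.
Complete the square: 47(x + 3)² -54(y - 11)² = 3573 + 423 - 6534 = -2538
Dividing both sides by -2538: (y - 11)²/47 - (x + 3)²/54 = 1
Hyperbola, center (-3, 11), transverse axis vertical; a² = 47, b² = 54.
For a vertical hyperbola the asymptotes have slope ±a/b.
Here that is ±√47/3√6 = ±√282/18.

√282/18 and -√282/18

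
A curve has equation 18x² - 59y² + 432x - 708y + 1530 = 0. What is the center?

(-12, -6)

Group: 18(x² + 24x) -59(y² + 12y) = -1530
Complete the square: 18(x + 12)² -59(y + 6)² = -1530 + 2592 - 2124 = -1062
Divide by -1062: (y + 6)²/18 - (x + 12)²/59 = 1
Hyperbola with center (-12, -6).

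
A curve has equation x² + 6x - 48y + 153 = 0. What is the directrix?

Only x is squared. Complete the square in x: (x + 3)² = 48(y - 3).
Vertex (-3, 3); 4p = 48 so p = 12. Opens up.
Directrix is the horizontal line y = k − p = 3 − (12) = -9.

y = -9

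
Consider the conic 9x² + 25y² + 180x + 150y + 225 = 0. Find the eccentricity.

e = 4/5

9(x² + 20x) + 25(y² + 6y) = -225
Complete the square in x and y: 9(x + 10)² + 25(y + 3)² = -225 + 900 + 225 = 900
Divide by 900: (x + 10)²/100 + (y + 3)²/36 = 1
Ellipse, center (-10, -3), major axis horizontal; a² = 100, b² = 36.
c² = a² - b² = 64, so c = 8.
e = c/a = 8/10 = 4/5.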